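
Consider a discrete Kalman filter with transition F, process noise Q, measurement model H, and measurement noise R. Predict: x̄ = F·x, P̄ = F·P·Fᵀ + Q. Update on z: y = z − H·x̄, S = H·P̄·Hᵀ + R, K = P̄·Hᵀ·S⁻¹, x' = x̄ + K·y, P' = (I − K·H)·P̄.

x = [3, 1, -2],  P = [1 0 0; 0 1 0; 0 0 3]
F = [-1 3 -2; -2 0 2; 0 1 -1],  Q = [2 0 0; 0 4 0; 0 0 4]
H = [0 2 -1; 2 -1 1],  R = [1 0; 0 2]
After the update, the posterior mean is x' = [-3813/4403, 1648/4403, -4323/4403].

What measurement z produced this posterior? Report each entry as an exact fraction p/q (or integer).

x̄ = F·x = [4, -10, 3]
P̄ = F·P·Fᵀ + Q = [24 -10 9; -10 20 -6; 9 -6 8]
S = H·P̄·Hᵀ + R = [113 -124; -124 214]
K = P̄·Hᵀ·S⁻¹ = [1051/4403 3975/8806; 2070/4403 253/4403; -156/4403 568/4403]
x' − x̄ = [-21425/4403, 45678/4403, -17532/4403] = K·y
y = (KᵀK)⁻¹·Kᵀ·(x' − x̄) = [25, -24]
z = y + H·x̄ = [25, -24] + [-23, 21] = [2, -3]

z = [2, -3]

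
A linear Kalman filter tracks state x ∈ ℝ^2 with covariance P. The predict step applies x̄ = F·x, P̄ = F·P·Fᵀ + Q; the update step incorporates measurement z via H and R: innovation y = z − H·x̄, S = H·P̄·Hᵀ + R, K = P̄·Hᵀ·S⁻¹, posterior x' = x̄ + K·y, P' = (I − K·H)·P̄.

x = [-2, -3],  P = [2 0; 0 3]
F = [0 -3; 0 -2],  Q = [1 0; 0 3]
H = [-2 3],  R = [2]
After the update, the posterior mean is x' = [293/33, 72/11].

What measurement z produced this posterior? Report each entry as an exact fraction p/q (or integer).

x̄ = F·x = [9, 6]
P̄ = F·P·Fᵀ + Q = [28 18; 18 15]
S = H·P̄·Hᵀ + R = [33]
K = P̄·Hᵀ·S⁻¹ = [-2/33; 3/11]
x' − x̄ = [-4/33, 6/11] = K·y
y = (KᵀK)⁻¹·Kᵀ·(x' − x̄) = [2]
z = y + H·x̄ = [2] + [0] = [2]

z = [2]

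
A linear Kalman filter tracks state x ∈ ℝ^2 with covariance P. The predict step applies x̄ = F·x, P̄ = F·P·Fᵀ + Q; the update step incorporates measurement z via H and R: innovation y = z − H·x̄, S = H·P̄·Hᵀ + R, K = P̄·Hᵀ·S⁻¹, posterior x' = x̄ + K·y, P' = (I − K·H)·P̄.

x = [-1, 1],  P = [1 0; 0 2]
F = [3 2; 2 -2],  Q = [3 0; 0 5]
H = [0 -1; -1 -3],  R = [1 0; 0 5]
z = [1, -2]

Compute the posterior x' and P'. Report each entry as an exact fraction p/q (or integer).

x̄ = F·x = [-1, -4]
P̄ = F·P·Fᵀ + Q = [20 -2; -2 17]
y = z − H·x̄ = [-3, -15]
S = H·P̄·Hᵀ + R = [18 49; 49 166]
K = P̄·Hᵀ·S⁻¹ = [1018/587 -350/587; -421/587 -49/587]
x' = x̄ + K·y = [1609/587, -350/587]
P' = (I − K·H)·P̄ = [4804/587 -1018/587; -1018/587 421/587]

x' = [1609/587, -350/587]
P' = [4804/587 -1018/587; -1018/587 421/587]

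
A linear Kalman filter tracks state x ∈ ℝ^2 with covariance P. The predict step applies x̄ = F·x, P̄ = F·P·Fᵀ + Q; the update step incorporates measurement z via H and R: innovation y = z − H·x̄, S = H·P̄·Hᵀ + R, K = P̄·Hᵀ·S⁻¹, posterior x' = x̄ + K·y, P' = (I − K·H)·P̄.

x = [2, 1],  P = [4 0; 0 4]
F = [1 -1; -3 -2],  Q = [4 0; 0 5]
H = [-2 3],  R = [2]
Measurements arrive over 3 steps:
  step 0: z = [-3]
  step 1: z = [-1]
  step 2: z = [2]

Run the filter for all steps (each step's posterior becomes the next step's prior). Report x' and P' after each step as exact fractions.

step 0: x' = [-217/611, -771/611], P' = [6036/611 4000/611; 4000/611 2786/611]
step 1: x' = [275326/233085, 533333/1165425], P' = [181558/46617 600908/233085; 600908/233085 2247454/1165425]
step 2: x' = [58701559/307664503, 719660716/922993509], P' = [1191489828/307664503 787830940/307664503; 787830940/307664503 1767262358/922993509]

step 0: x̄ = F·x = [1, -8]
step 0: P̄ = F·P·Fᵀ + Q = [12 -4; -4 57]
step 0: y = z − H·x̄ = [23]
step 0: S = H·P̄·Hᵀ + R = [611]
step 0: K = P̄·Hᵀ·S⁻¹ = [-36/611; 179/611]
step 0: x' = x̄ + K·y = [-217/611, -771/611]
step 0: P' = (I − K·H)·P̄ = [6036/611 4000/611; 4000/611 2786/611]
step 1: x̄ = F·x = [554/611, 2193/611]
step 1: P̄ = F·P·Fᵀ + Q = [3266/611 -8536/611; -8536/611 116523/611]
step 1: y = z − H·x̄ = [-6082/611]
step 1: S = H·P̄·Hᵀ + R = [1165425/611]
step 1: K = P̄·Hᵀ·S⁻¹ = [-6428/233085; 366641/1165425]
step 1: x' = x̄ + K·y = [275326/233085, 533333/1165425]
step 1: P' = (I − K·H)·P̄ = [181558/46617 600908/233085; 600908/233085 2247454/1165425]
step 2: x̄ = F·x = [281099/388475, -5196556/1165425]
step 2: P̄ = F·P·Fᵀ + Q = [1813008/388475 -2039134/388475; -2039134/388475 91721971/1165425]
step 2: y = z − H·x̄ = [6535704/388475]
step 2: S = H·P̄·Hᵀ + R = [307664503/388475]
step 2: K = P̄·Hᵀ·S⁻¹ = [-9743418/307664503; 95800239/307664503]
step 2: x' = x̄ + K·y = [58701559/307664503, 719660716/922993509]
step 2: P' = (I − K·H)·P̄ = [1191489828/307664503 787830940/307664503; 787830940/307664503 1767262358/922993509]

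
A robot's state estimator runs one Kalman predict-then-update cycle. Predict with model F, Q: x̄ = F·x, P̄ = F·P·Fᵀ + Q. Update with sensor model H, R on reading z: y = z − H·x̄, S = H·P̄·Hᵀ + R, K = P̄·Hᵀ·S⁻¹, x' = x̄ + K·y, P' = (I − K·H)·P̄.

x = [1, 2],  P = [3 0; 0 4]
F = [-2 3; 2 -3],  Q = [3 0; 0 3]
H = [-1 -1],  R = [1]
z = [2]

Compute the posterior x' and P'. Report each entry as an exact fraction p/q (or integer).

x' = [22/7, -34/7]
P' = [348/7 -345/7; -345/7 348/7]

x̄ = F·x = [4, -4]
P̄ = F·P·Fᵀ + Q = [51 -48; -48 51]
y = z − H·x̄ = [2]
S = H·P̄·Hᵀ + R = [7]
K = P̄·Hᵀ·S⁻¹ = [-3/7; -3/7]
x' = x̄ + K·y = [22/7, -34/7]
P' = (I − K·H)·P̄ = [348/7 -345/7; -345/7 348/7]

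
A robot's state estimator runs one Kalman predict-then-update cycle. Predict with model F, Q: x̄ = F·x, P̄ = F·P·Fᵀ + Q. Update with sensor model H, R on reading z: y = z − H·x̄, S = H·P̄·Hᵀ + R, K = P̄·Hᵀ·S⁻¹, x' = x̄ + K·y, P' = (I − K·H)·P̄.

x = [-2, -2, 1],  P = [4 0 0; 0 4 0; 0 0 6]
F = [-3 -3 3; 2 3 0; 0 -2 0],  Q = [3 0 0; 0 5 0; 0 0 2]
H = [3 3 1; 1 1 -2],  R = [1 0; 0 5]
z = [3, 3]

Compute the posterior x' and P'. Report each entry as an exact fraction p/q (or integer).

x̄ = F·x = [15, -10, 4]
P̄ = F·P·Fᵀ + Q = [129 -60 24; -60 57 -24; 24 -24 18]
y = z − H·x̄ = [-16, 6]
S = H·P̄·Hᵀ + R = [613 162; 162 143]
K = P̄·Hᵀ·S⁻¹ = [29631/61415 -24549/61415; -12009/61415 32931/61415; 8406/61415 -24984/61415]
x' = x̄ + K·y = [59967/12283, -44884/12283, -7748/12283]
P' = (I − K·H)·P̄ = [1593303/61415 -1602372/61415 56838/61415; -1602372/61415 1622463/61415 -72282/61415; 56838/61415 -72282/61415 54738/61415]

x' = [59967/12283, -44884/12283, -7748/12283]
P' = [1593303/61415 -1602372/61415 56838/61415; -1602372/61415 1622463/61415 -72282/61415; 56838/61415 -72282/61415 54738/61415]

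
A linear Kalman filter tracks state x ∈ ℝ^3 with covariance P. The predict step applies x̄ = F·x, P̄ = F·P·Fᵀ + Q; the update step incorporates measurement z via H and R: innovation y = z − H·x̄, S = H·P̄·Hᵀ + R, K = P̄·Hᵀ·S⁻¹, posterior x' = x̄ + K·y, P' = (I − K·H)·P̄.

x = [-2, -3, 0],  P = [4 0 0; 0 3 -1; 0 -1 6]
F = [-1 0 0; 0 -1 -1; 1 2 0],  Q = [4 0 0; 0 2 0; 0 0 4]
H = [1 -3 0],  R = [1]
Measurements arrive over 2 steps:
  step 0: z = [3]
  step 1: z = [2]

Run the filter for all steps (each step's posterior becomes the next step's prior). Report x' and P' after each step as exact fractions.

step 0: x' = [26/9, 0, -64/9], P' = [328/45 12/5 -212/45; 12/5 9/10 -8/5; -212/45 -8/5 868/45]
step 1: x' = [-1646/3547, -2756/3547, -714/3547], P' = [170324/17735 56228/17735 -176312/17735; 56228/17735 20521/17735 -58074/17735; -176312/17735 -58074/17735 385776/17735]

step 0: x̄ = F·x = [2, 3, -8]
step 0: P̄ = F·P·Fᵀ + Q = [8 0 -4; 0 9 -4; -4 -4 20]
step 0: y = z − H·x̄ = [10]
step 0: S = H·P̄·Hᵀ + R = [90]
step 0: K = P̄·Hᵀ·S⁻¹ = [4/45; -3/10; 4/45]
step 0: x' = x̄ + K·y = [26/9, 0, -64/9]
step 0: P' = (I − K·H)·P̄ = [328/45 12/5 -212/45; 12/5 9/10 -8/5; -212/45 -8/5 868/45]
step 1: x̄ = F·x = [-26/9, 64/9, 26/9]
step 1: P̄ = F·P·Fᵀ + Q = [508/45 -104/45 -544/45; -104/45 1709/90 167/45; -544/45 167/45 1102/45]
step 1: y = z − H·x̄ = [236/9]
step 1: S = H·P̄·Hᵀ + R = [3547/18]
step 1: K = P̄·Hᵀ·S⁻¹ = [328/3547; -1067/3547; -418/3547]
step 1: x' = x̄ + K·y = [-1646/3547, -2756/3547, -714/3547]
step 1: P' = (I − K·H)·P̄ = [170324/17735 56228/17735 -176312/17735; 56228/17735 20521/17735 -58074/17735; -176312/17735 -58074/17735 385776/17735]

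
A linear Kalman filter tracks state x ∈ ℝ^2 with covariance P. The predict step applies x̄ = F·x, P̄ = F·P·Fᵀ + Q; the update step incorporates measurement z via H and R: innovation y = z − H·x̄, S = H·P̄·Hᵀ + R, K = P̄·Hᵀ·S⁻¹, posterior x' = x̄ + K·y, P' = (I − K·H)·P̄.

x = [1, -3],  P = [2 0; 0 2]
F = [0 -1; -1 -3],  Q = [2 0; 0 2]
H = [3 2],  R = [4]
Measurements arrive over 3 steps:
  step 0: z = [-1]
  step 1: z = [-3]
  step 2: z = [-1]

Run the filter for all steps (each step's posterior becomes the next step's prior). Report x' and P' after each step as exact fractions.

step 0: x̄ = F·x = [3, 8]
step 0: P̄ = F·P·Fᵀ + Q = [4 6; 6 22]
step 0: y = z − H·x̄ = [-26]
step 0: S = H·P̄·Hᵀ + R = [200]
step 0: K = P̄·Hᵀ·S⁻¹ = [3/25; 31/100]
step 0: x' = x̄ + K·y = [-3/25, -3/50]
step 0: P' = (I − K·H)·P̄ = [28/25 -36/25; -36/25 139/50]
step 1: x̄ = F·x = [3/50, 3/10]
step 1: P̄ = F·P·Fᵀ + Q = [239/50 69/10; 69/10 39/2]
step 1: y = z − H·x̄ = [-189/50]
step 1: S = H·P̄·Hᵀ + R = [10391/50]
step 1: K = P̄·Hᵀ·S⁻¹ = [1407/10391; 2985/10391]
step 1: x' = x̄ + K·y = [-4695/10391, -8166/10391]
step 1: P' = (I − K·H)·P̄ = [10076/10391 -12300/10391; -12300/10391 24420/10391]
step 2: x̄ = F·x = [8166/10391, 29193/10391]
step 2: P̄ = F·P·Fᵀ + Q = [45202/10391 60960/10391; 60960/10391 176838/10391]
step 2: y = z − H·x̄ = [-93275/10391]
step 2: S = H·P̄·Hᵀ + R = [1887254/10391]
step 2: K = P̄·Hᵀ·S⁻¹ = [128763/943627; 268278/943627]
step 2: x' = x̄ + K·y = [-414273/943627, 242871/943627]
step 2: P' = (I − K·H)·P̄ = [913676/943627 -1112988/943627; -1112988/943627 2206038/943627]

step 0: x' = [-3/25, -3/50], P' = [28/25 -36/25; -36/25 139/50]
step 1: x' = [-4695/10391, -8166/10391], P' = [10076/10391 -12300/10391; -12300/10391 24420/10391]
step 2: x' = [-414273/943627, 242871/943627], P' = [913676/943627 -1112988/943627; -1112988/943627 2206038/943627]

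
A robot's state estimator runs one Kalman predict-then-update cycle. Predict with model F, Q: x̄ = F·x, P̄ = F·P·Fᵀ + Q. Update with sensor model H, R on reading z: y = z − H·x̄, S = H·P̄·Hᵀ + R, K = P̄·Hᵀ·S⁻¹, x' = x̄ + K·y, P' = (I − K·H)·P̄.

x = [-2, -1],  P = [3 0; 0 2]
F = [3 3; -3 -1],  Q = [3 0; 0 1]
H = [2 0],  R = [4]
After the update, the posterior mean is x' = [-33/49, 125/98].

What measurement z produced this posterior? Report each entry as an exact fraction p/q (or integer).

z = [-1]

x̄ = F·x = [-9, 7]
P̄ = F·P·Fᵀ + Q = [48 -33; -33 30]
S = H·P̄·Hᵀ + R = [196]
K = P̄·Hᵀ·S⁻¹ = [24/49; -33/98]
x' − x̄ = [408/49, -561/98] = K·y
y = (KᵀK)⁻¹·Kᵀ·(x' − x̄) = [17]
z = y + H·x̄ = [17] + [-18] = [-1]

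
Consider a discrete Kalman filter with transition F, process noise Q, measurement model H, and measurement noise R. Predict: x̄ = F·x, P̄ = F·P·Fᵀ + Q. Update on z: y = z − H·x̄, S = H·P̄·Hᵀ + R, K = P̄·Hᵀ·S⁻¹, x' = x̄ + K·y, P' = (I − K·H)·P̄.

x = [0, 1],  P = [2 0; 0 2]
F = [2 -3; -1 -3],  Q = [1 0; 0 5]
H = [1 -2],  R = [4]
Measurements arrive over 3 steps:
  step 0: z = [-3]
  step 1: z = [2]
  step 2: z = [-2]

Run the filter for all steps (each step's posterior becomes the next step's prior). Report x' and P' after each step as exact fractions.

step 0: x' = [-73/25, -3/25], P' = [2024/75 338/25; 338/25 193/25]
step 1: x' = [-139925/31903, -201625/63806], P' = [351598/31903 170827/31903; 170827/31903 229361/63806]
step 2: x' = [55779548/23110231, 54193331/23110231], P' = [265715420/23110231 129707308/23110231; 129707308/23110231 86133460/23110231]

step 0: x̄ = F·x = [-3, -3]
step 0: P̄ = F·P·Fᵀ + Q = [27 14; 14 25]
step 0: y = z − H·x̄ = [-6]
step 0: S = H·P̄·Hᵀ + R = [75]
step 0: K = P̄·Hᵀ·S⁻¹ = [-1/75; -12/25]
step 0: x' = x̄ + K·y = [-73/25, -3/25]
step 0: P' = (I − K·H)·P̄ = [2024/75 338/25; 338/25 193/25]
step 1: x̄ = F·x = [-137/25, 82/25]
step 1: P̄ = F·P·Fᵀ + Q = [1214/75 -1879/75; -1879/75 13694/75]
step 1: y = z − H·x̄ = [351/25]
step 1: S = H·P̄·Hᵀ + R = [63806/75]
step 1: K = P̄·Hᵀ·S⁻¹ = [2486/31903; -29267/63806]
step 1: x' = x̄ + K·y = [-139925/31903, -201625/63806]
step 1: P' = (I − K·H)·P̄ = [351598/31903 170827/31903; 170827/31903 229361/63806]
step 2: x̄ = F·x = [45175/63806, 884725/63806]
step 2: P̄ = F·P·Fᵀ + Q = [840991/63806 -367105/63806; -367105/63806 5136399/63806]
step 2: y = z − H·x̄ = [1596663/63806]
step 2: S = H·P̄·Hᵀ + R = [23110231/63806]
step 2: K = P̄·Hᵀ·S⁻¹ = [1575201/23110231; -10639903/23110231]
step 2: x' = x̄ + K·y = [55779548/23110231, 54193331/23110231]
step 2: P' = (I − K·H)·P̄ = [265715420/23110231 129707308/23110231; 129707308/23110231 86133460/23110231]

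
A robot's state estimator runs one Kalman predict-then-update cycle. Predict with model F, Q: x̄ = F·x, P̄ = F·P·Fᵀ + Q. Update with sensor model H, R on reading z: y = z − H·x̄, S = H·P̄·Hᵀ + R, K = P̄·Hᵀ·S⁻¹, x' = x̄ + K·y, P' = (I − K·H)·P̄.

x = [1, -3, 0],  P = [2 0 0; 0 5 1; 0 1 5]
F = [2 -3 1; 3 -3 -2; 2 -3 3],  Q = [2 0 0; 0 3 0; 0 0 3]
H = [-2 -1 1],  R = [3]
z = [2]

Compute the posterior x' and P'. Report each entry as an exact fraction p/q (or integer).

x̄ = F·x = [11, 12, 11]
P̄ = F·P·Fᵀ + Q = [54 50 56; 50 98 24; 56 24 83]
y = z − H·x̄ = [25]
S = H·P̄·Hᵀ + R = [328]
K = P̄·Hᵀ·S⁻¹ = [-51/164; -87/164; -53/328]
x' = x̄ + K·y = [529/164, -207/164, 2283/328]
P' = (I − K·H)·P̄ = [1827/82 -337/82 6481/164; -337/82 467/82 -675/164; 6481/164 -675/164 24415/328]

x' = [529/164, -207/164, 2283/328]
P' = [1827/82 -337/82 6481/164; -337/82 467/82 -675/164; 6481/164 -675/164 24415/328]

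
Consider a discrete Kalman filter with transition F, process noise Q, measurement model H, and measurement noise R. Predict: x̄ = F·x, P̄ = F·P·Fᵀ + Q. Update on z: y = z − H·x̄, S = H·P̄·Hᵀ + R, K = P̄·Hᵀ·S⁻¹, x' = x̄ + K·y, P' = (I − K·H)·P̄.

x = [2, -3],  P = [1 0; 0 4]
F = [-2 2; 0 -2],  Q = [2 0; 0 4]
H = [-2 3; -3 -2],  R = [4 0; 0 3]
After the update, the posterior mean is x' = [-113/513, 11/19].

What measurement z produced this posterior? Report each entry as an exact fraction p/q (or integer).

z = [2, -1]

x̄ = F·x = [-10, 6]
P̄ = F·P·Fᵀ + Q = [22 -16; -16 20]
S = H·P̄·Hᵀ + R = [464 92; 92 89]
K = P̄·Hᵀ·S⁻¹ = [-1265/8208 -457/2052; 69/304 -11/76]
x' − x̄ = [5017/513, -103/19] = K·y
y = (KᵀK)⁻¹·Kᵀ·(x' − x̄) = [-36, -19]
z = y + H·x̄ = [-36, -19] + [38, 18] = [2, -1]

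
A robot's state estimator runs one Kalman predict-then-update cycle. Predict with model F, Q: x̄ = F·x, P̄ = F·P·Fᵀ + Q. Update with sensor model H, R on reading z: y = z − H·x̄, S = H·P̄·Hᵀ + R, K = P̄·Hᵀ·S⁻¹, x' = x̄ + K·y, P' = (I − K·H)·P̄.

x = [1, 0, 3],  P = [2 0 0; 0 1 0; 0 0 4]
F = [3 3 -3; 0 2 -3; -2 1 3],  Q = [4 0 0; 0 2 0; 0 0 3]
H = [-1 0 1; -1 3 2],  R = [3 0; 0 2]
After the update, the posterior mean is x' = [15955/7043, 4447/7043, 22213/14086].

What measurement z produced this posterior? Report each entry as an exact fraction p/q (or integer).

z = [-1, 3]

x̄ = F·x = [-6, -9, 7]
P̄ = F·P·Fᵀ + Q = [67 42 -45; 42 42 -34; -45 -34 48]
S = H·P̄·Hᵀ + R = [208 70; 70 159]
K = P̄·Hᵀ·S⁻¹ = [-7819/14086 348/7043; -3301/7043 2162/7043; 12057/28172 801/14086]
x' − x̄ = [58213/7043, 67834/7043, -76389/14086] = K·y
y = (KᵀK)⁻¹·Kᵀ·(x' − x̄) = [-14, 10]
z = y + H·x̄ = [-14, 10] + [13, -7] = [-1, 3]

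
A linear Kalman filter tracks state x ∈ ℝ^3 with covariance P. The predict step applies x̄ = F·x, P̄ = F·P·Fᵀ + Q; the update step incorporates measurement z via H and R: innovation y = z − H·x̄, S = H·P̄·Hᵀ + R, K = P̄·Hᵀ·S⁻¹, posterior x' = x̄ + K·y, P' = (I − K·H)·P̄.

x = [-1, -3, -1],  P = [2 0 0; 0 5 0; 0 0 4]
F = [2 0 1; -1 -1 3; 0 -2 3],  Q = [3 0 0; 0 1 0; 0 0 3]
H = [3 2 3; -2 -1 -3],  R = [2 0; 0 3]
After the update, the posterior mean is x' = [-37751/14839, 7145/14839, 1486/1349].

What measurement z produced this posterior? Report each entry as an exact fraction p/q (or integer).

x̄ = F·x = [-3, 1, 3]
P̄ = F·P·Fᵀ + Q = [15 8 12; 8 44 46; 12 46 59]
S = H·P̄·Hᵀ + R = [1708 -1359; -1359 1090]
K = P̄·Hᵀ·S⁻¹ = [5164/14839 5431/14839; 3418/14839 1566/14839; -293/1349 -671/1349]
x' − x̄ = [6766/14839, -7694/14839, -2561/1349] = K·y
y = (KᵀK)⁻¹·Kᵀ·(x' − x̄) = [-5, 6]
z = y + H·x̄ = [-5, 6] + [2, -4] = [-3, 2]

z = [-3, 2]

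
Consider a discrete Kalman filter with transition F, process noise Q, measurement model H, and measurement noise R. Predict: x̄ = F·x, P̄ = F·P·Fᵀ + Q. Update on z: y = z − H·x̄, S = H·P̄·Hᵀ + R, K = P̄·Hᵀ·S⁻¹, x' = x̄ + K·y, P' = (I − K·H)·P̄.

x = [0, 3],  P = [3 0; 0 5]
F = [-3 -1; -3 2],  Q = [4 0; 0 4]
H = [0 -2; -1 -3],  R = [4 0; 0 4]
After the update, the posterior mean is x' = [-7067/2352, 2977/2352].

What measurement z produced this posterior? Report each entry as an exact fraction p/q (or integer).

z = [-2, -1]

x̄ = F·x = [-3, 6]
P̄ = F·P·Fᵀ + Q = [36 17; 17 51]
S = H·P̄·Hᵀ + R = [208 340; 340 601]
K = P̄·Hᵀ·S⁻¹ = [4573/4704 -817/1176; -1751/4704 -85/1176]
x' − x̄ = [-11/2352, -11135/2352] = K·y
y = (KᵀK)⁻¹·Kᵀ·(x' − x̄) = [10, 14]
z = y + H·x̄ = [10, 14] + [-12, -15] = [-2, -1]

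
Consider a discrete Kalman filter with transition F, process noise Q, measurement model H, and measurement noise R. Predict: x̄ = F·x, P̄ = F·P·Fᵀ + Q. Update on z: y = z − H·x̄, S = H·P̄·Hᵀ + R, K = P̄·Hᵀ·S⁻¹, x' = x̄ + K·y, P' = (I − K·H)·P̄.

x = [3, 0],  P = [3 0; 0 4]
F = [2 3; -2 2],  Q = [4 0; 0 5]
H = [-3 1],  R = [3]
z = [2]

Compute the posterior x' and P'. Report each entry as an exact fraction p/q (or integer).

x' = [-8/3, -445/72]
P' = [4 11; 11 1583/48]

x̄ = F·x = [6, -6]
P̄ = F·P·Fᵀ + Q = [52 12; 12 33]
y = z − H·x̄ = [26]
S = H·P̄·Hᵀ + R = [432]
K = P̄·Hᵀ·S⁻¹ = [-1/3; -1/144]
x' = x̄ + K·y = [-8/3, -445/72]
P' = (I − K·H)·P̄ = [4 11; 11 1583/48]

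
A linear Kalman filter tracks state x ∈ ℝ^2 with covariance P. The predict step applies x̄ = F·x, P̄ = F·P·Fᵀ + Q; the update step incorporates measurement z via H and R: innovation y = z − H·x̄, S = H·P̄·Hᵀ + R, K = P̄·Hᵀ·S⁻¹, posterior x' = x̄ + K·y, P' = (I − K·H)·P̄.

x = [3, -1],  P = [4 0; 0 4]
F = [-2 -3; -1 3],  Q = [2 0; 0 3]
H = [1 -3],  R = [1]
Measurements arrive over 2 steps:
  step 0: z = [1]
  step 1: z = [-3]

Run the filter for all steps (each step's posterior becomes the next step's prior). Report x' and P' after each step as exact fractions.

step 0: x' = [-1881/305, -731/305], P' = [6948/305 2293/305; 2293/305 1581/610]
step 1: x' = [-26392/12483, 1084/4161], P' = [1165496/37449 251963/24966; 251963/24966 28135/8322]

step 0: x̄ = F·x = [-3, -6]
step 0: P̄ = F·P·Fᵀ + Q = [54 -28; -28 43]
step 0: y = z − H·x̄ = [-14]
step 0: S = H·P̄·Hᵀ + R = [610]
step 0: K = P̄·Hᵀ·S⁻¹ = [69/305; -157/610]
step 0: x' = x̄ + K·y = [-1881/305, -731/305]
step 0: P' = (I − K·H)·P̄ = [6948/305 2293/305; 2293/305 1581/610]
step 1: x̄ = F·x = [1191/61, -312/305]
step 1: P̄ = F·P·Fᵀ + Q = [25213/122 -39/122; -39/122 2439/610]
step 1: y = z − H·x̄ = [-7806/305]
step 1: S = H·P̄·Hᵀ + R = [74898/305]
step 1: K = P̄·Hᵀ·S⁻¹ = [63325/74898; -626/12483]
step 1: x' = x̄ + K·y = [-26392/12483, 1084/4161]
step 1: P' = (I − K·H)·P̄ = [1165496/37449 251963/24966; 251963/24966 28135/8322]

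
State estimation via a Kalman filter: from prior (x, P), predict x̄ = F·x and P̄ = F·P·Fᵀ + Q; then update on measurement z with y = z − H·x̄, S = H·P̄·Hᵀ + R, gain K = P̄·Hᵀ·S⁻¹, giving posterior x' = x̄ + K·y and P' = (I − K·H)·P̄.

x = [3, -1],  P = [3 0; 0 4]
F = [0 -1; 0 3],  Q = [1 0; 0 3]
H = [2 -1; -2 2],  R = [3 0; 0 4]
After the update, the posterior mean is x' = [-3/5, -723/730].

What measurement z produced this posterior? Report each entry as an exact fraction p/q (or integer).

x̄ = F·x = [1, -3]
P̄ = F·P·Fᵀ + Q = [5 -12; -12 39]
S = H·P̄·Hᵀ + R = [110 -170; -170 276]
K = P̄·Hᵀ·S⁻¹ = [1/5 0; -12/365 51/146]
x' − x̄ = [-8/5, 1467/730] = K·y
y = (KᵀK)⁻¹·Kᵀ·(x' − x̄) = [-8, 5]
z = y + H·x̄ = [-8, 5] + [5, -8] = [-3, -3]

z = [-3, -3]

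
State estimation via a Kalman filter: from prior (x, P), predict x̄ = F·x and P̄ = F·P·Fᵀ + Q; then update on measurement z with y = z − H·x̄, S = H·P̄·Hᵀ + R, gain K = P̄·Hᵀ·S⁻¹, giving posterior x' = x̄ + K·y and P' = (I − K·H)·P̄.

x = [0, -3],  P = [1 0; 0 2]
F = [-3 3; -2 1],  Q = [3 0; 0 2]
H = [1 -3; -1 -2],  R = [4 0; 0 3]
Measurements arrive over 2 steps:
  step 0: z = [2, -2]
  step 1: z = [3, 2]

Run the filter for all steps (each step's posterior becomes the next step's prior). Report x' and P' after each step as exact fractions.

step 0: x' = [1779/1471, 103/1471], P' = [2244/1471 120/1471; 120/1471 384/1471]
step 1: x' = [-1001544/2771111, -2737775/2771111], P' = [3907122/2771111 246066/2771111; 246066/2771111 727302/2771111]

step 0: x̄ = F·x = [-9, -3]
step 0: P̄ = F·P·Fᵀ + Q = [30 12; 12 8]
step 0: y = z − H·x̄ = [2, -17]
step 0: S = H·P̄·Hᵀ + R = [34 30; 30 113]
step 0: K = P̄·Hᵀ·S⁻¹ = [471/1471 -828/1471; -258/1471 -296/1471]
step 0: x' = x̄ + K·y = [1779/1471, 103/1471]
step 0: P' = (I − K·H)·P̄ = [2244/1471 120/1471; 120/1471 384/1471]
step 1: x̄ = F·x = [-5028/1471, -3455/1471]
step 1: P̄ = F·P·Fᵀ + Q = [25905/1471 13536/1471; 13536/1471 11822/1471]
step 1: y = z − H·x̄ = [-924/1471, -8996/1471]
step 1: S = H·P̄·Hᵀ + R = [56971/1471 58563/1471; 58563/1471 131750/1471]
step 1: K = P̄·Hᵀ·S⁻¹ = [792231/2771111 -1466418/2771111; -483960/2771111 -566890/2771111]
step 1: x' = x̄ + K·y = [-1001544/2771111, -2737775/2771111]
step 1: P' = (I − K·H)·P̄ = [3907122/2771111 246066/2771111; 246066/2771111 727302/2771111]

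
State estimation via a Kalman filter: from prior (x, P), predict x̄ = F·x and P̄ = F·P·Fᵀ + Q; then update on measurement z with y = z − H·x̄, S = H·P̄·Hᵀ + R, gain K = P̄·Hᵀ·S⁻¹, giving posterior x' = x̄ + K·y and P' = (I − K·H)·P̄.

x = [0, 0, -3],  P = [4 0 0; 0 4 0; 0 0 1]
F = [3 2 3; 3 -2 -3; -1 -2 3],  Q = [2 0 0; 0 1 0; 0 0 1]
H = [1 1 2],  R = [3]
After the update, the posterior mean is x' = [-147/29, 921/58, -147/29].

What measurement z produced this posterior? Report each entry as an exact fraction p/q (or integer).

x̄ = F·x = [-9, 9, -9]
P̄ = F·P·Fᵀ + Q = [63 11 -19; 11 62 -5; -19 -5 30]
S = H·P̄·Hᵀ + R = [174]
K = P̄·Hᵀ·S⁻¹ = [6/29; 21/58; 6/29]
x' − x̄ = [114/29, 399/58, 114/29] = K·y
y = (KᵀK)⁻¹·Kᵀ·(x' − x̄) = [19]
z = y + H·x̄ = [19] + [-18] = [1]

z = [1]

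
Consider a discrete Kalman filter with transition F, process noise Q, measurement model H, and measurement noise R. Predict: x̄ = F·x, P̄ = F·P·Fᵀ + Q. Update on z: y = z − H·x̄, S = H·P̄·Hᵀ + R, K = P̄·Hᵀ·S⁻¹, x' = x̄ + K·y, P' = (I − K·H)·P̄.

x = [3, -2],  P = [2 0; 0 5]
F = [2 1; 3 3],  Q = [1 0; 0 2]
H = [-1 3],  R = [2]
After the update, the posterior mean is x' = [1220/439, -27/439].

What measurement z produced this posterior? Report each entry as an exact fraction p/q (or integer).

x̄ = F·x = [4, 3]
P̄ = F·P·Fᵀ + Q = [14 27; 27 65]
S = H·P̄·Hᵀ + R = [439]
K = P̄·Hᵀ·S⁻¹ = [67/439; 168/439]
x' − x̄ = [-536/439, -1344/439] = K·y
y = (KᵀK)⁻¹·Kᵀ·(x' − x̄) = [-8]
z = y + H·x̄ = [-8] + [5] = [-3]

z = [-3]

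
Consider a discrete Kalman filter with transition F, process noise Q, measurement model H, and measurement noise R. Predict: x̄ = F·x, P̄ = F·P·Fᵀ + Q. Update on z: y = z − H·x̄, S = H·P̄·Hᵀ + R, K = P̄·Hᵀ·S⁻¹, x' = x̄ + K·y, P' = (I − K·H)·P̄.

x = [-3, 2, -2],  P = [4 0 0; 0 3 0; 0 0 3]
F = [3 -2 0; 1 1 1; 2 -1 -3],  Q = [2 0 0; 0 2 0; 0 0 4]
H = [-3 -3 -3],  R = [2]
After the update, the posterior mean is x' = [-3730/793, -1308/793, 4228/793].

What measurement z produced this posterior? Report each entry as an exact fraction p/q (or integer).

x̄ = F·x = [-13, -3, -2]
P̄ = F·P·Fᵀ + Q = [50 6 30; 6 12 -4; 30 -4 50]
S = H·P̄·Hᵀ + R = [1586]
K = P̄·Hᵀ·S⁻¹ = [-129/793; -21/793; -114/793]
x' − x̄ = [6579/793, 1071/793, 5814/793] = K·y
y = (KᵀK)⁻¹·Kᵀ·(x' − x̄) = [-51]
z = y + H·x̄ = [-51] + [54] = [3]

z = [3]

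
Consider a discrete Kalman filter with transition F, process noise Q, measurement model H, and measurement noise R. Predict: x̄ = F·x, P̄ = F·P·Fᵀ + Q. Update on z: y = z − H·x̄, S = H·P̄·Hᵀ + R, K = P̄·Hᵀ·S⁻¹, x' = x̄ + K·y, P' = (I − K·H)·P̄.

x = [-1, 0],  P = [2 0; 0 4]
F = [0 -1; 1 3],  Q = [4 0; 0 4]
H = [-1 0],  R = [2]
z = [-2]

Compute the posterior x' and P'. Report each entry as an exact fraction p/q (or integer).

x' = [8/5, -17/5]
P' = [8/5 -12/5; -12/5 138/5]

x̄ = F·x = [0, -1]
P̄ = F·P·Fᵀ + Q = [8 -12; -12 42]
y = z − H·x̄ = [-2]
S = H·P̄·Hᵀ + R = [10]
K = P̄·Hᵀ·S⁻¹ = [-4/5; 6/5]
x' = x̄ + K·y = [8/5, -17/5]
P' = (I − K·H)·P̄ = [8/5 -12/5; -12/5 138/5]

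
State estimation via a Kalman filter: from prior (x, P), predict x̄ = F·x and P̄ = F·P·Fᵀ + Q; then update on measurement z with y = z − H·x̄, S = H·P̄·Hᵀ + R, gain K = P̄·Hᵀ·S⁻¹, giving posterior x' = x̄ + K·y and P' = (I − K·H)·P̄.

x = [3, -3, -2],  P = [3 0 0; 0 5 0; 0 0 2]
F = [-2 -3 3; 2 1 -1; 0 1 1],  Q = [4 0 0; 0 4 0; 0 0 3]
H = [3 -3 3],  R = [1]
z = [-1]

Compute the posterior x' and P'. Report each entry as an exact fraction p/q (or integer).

x̄ = F·x = [-3, 5, -5]
P̄ = F·P·Fᵀ + Q = [79 -33 -9; -33 23 3; -9 3 10]
y = z − H·x̄ = [38]
S = H·P̄·Hᵀ + R = [1387]
K = P̄·Hᵀ·S⁻¹ = [309/1387; -159/1387; -6/1387]
x' = x̄ + K·y = [399/73, 47/73, -377/73]
P' = (I − K·H)·P̄ = [14092/1387 3360/1387 -10629/1387; 3360/1387 6620/1387 3207/1387; -10629/1387 3207/1387 13834/1387]

x' = [399/73, 47/73, -377/73]
P' = [14092/1387 3360/1387 -10629/1387; 3360/1387 6620/1387 3207/1387; -10629/1387 3207/1387 13834/1387]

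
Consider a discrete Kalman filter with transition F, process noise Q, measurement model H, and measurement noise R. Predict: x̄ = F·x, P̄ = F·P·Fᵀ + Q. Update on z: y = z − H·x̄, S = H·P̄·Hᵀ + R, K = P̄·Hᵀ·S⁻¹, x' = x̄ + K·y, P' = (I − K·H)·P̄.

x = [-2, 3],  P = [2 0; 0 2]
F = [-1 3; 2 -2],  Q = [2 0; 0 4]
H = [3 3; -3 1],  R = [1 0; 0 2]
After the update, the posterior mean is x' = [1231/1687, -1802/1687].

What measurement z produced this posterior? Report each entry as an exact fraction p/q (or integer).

z = [-1, -3]

x̄ = F·x = [11, -10]
P̄ = F·P·Fᵀ + Q = [22 -16; -16 20]
S = H·P̄·Hᵀ + R = [91 -42; -42 316]
K = P̄·Hᵀ·S⁻¹ = [561/6748 -479/1928; 831/3374 239/964]
x' − x̄ = [-17326/1687, 15068/1687] = K·y
y = (KᵀK)⁻¹·Kᵀ·(x' − x̄) = [-4, 40]
z = y + H·x̄ = [-4, 40] + [3, -43] = [-1, -3]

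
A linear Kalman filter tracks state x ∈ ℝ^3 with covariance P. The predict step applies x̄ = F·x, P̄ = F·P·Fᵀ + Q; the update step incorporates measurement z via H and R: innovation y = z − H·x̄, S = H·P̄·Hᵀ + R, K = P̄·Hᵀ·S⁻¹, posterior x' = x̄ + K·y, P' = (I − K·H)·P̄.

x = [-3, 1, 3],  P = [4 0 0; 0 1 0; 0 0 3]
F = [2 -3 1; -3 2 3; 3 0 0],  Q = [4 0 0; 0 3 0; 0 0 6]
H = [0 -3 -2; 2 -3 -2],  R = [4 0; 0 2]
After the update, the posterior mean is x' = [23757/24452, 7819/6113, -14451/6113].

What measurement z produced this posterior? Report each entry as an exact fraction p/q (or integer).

x̄ = F·x = [-6, 20, -9]
P̄ = F·P·Fᵀ + Q = [32 -21 24; -21 70 -36; 24 -36 42]
S = H·P̄·Hᵀ + R = [370 396; 396 556]
K = P̄·Hᵀ·S⁻¹ = [-2868/6113 11645/24452; -681/6113 -1494/6113; -1896/6113 2142/6113]
x' − x̄ = [170469/24452, -114441/6113, 40566/6113] = K·y
y = (KᵀK)⁻¹·Kᵀ·(x' − x̄) = [43, 57]
z = y + H·x̄ = [43, 57] + [-42, -54] = [1, 3]

z = [1, 3]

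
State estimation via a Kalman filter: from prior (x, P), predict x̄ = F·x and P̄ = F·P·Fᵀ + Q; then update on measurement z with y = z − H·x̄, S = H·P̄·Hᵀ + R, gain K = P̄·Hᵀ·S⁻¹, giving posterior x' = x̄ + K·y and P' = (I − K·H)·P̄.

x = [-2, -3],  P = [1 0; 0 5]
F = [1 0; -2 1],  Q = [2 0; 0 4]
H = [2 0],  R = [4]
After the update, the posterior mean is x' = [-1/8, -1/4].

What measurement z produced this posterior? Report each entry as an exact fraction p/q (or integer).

z = [1]

x̄ = F·x = [-2, 1]
P̄ = F·P·Fᵀ + Q = [3 -2; -2 13]
S = H·P̄·Hᵀ + R = [16]
K = P̄·Hᵀ·S⁻¹ = [3/8; -1/4]
x' − x̄ = [15/8, -5/4] = K·y
y = (KᵀK)⁻¹·Kᵀ·(x' − x̄) = [5]
z = y + H·x̄ = [5] + [-4] = [1]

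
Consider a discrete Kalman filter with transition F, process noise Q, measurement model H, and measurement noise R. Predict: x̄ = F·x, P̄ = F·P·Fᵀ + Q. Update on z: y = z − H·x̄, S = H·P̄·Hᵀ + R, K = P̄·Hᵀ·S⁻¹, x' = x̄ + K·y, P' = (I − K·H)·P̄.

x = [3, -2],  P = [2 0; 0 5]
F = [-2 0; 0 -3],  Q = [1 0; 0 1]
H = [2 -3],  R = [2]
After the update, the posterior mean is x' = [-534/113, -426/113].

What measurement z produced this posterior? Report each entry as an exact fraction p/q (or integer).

x̄ = F·x = [-6, 6]
P̄ = F·P·Fᵀ + Q = [9 0; 0 46]
S = H·P̄·Hᵀ + R = [452]
K = P̄·Hᵀ·S⁻¹ = [9/226; -69/226]
x' − x̄ = [144/113, -1104/113] = K·y
y = (KᵀK)⁻¹·Kᵀ·(x' − x̄) = [32]
z = y + H·x̄ = [32] + [-30] = [2]

z = [2]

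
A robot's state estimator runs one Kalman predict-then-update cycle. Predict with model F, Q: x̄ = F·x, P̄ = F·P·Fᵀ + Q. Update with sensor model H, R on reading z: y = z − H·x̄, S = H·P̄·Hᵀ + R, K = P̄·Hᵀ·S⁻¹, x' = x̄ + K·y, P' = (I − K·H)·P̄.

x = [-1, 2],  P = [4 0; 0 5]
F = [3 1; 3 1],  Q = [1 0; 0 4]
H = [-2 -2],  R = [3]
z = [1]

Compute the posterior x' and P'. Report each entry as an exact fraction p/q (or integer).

x̄ = F·x = [-1, -1]
P̄ = F·P·Fᵀ + Q = [42 41; 41 45]
y = z − H·x̄ = [-3]
S = H·P̄·Hᵀ + R = [679]
K = P̄·Hᵀ·S⁻¹ = [-166/679; -172/679]
x' = x̄ + K·y = [-181/679, -163/679]
P' = (I − K·H)·P̄ = [962/679 -713/679; -713/679 971/679]

x' = [-181/679, -163/679]
P' = [962/679 -713/679; -713/679 971/679]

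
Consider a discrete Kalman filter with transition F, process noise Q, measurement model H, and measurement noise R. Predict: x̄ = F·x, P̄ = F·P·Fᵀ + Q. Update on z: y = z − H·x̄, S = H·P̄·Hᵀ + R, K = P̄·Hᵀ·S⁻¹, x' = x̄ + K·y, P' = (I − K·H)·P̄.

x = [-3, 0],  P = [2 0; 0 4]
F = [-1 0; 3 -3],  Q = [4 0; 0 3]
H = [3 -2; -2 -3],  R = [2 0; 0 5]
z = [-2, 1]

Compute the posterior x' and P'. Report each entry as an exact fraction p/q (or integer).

x' = [-7071/13606, 636/6803]
P' = [1461/6803 681/6803; 681/6803 4197/13606]

x̄ = F·x = [3, -9]
P̄ = F·P·Fᵀ + Q = [6 -6; -6 57]
y = z − H·x̄ = [-29, -20]
S = H·P̄·Hᵀ + R = [356 336; 336 470]
K = P̄·Hᵀ·S⁻¹ = [3021/13606 -993/6803; -1077/6803 -3063/13606]
x' = x̄ + K·y = [-7071/13606, 636/6803]
P' = (I − K·H)·P̄ = [1461/6803 681/6803; 681/6803 4197/13606]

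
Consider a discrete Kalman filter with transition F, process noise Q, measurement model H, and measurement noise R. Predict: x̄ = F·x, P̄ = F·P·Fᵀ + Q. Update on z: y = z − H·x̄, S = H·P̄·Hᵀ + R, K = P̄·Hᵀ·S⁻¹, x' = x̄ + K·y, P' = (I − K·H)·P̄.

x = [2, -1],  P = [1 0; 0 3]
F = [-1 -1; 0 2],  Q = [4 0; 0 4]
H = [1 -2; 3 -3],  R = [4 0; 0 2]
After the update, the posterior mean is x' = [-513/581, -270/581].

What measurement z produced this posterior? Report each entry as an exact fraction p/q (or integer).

z = [-1, -1]

x̄ = F·x = [-1, -2]
P̄ = F·P·Fᵀ + Q = [8 -6; -6 16]
S = H·P̄·Hᵀ + R = [100 174; 174 326]
K = P̄·Hᵀ·S⁻¹ = [-197/581 180/581; -226/581 3/581]
x' − x̄ = [68/581, 892/581] = K·y
y = (KᵀK)⁻¹·Kᵀ·(x' − x̄) = [-4, -4]
z = y + H·x̄ = [-4, -4] + [3, 3] = [-1, -1]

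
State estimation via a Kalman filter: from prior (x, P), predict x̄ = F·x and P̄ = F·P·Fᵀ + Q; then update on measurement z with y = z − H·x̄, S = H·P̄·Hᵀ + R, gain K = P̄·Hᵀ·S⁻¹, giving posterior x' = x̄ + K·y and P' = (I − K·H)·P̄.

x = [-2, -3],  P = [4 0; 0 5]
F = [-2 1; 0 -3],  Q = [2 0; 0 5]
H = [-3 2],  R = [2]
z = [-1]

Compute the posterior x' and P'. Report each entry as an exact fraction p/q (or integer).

x' = [2173/589, 2981/589]
P' = [3746/589 5520/589; 5520/589 8425/589]

x̄ = F·x = [1, 9]
P̄ = F·P·Fᵀ + Q = [23 -15; -15 50]
y = z − H·x̄ = [-16]
S = H·P̄·Hᵀ + R = [589]
K = P̄·Hᵀ·S⁻¹ = [-99/589; 145/589]
x' = x̄ + K·y = [2173/589, 2981/589]
P' = (I − K·H)·P̄ = [3746/589 5520/589; 5520/589 8425/589]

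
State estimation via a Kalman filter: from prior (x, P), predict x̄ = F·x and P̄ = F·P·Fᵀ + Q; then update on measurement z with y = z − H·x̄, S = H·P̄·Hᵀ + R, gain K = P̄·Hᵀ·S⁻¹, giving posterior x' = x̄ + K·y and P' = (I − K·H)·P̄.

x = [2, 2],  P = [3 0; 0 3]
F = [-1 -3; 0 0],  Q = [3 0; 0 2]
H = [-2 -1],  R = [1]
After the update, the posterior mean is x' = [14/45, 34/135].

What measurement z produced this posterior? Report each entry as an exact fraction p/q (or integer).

x̄ = F·x = [-8, 0]
P̄ = F·P·Fᵀ + Q = [33 0; 0 2]
S = H·P̄·Hᵀ + R = [135]
K = P̄·Hᵀ·S⁻¹ = [-22/45; -2/135]
x' − x̄ = [374/45, 34/135] = K·y
y = (KᵀK)⁻¹·Kᵀ·(x' − x̄) = [-17]
z = y + H·x̄ = [-17] + [16] = [-1]

z = [-1]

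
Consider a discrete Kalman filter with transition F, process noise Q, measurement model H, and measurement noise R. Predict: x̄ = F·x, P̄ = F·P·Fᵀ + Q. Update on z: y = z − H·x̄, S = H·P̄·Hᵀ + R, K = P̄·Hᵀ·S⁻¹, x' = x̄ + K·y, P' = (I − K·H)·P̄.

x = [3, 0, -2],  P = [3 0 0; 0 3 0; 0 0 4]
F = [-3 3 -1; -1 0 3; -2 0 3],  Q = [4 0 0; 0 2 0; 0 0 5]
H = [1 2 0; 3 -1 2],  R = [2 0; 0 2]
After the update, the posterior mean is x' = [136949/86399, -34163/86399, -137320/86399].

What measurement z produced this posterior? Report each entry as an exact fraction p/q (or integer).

z = [1, 2]

x̄ = F·x = [-7, -9, -12]
P̄ = F·P·Fᵀ + Q = [62 -3 6; -3 41 42; 6 42 53]
S = H·P̄·Hᵀ + R = [216 269; 269 735]
K = P̄·Hᵀ·S⁻¹ = [-12909/86399 28352/86399; 48919/86399 -13907/86399; 44092/86399 -6498/86399]
x' − x̄ = [741742/86399, 743428/86399, 899468/86399] = K·y
y = (KᵀK)⁻¹·Kᵀ·(x' − x̄) = [26, 38]
z = y + H·x̄ = [26, 38] + [-25, -36] = [1, 2]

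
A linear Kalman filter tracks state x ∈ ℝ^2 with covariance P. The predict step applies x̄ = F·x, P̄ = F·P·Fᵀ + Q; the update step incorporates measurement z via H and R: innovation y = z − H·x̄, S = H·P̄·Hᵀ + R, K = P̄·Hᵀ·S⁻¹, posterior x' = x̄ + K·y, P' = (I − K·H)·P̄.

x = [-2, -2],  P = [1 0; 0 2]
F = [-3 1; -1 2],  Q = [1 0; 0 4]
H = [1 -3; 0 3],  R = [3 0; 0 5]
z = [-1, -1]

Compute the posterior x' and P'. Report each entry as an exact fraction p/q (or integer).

x̄ = F·x = [4, -2]
P̄ = F·P·Fᵀ + Q = [12 7; 7 13]
y = z − H·x̄ = [-11, 5]
S = H·P̄·Hᵀ + R = [90 -96; -96 122]
K = P̄·Hᵀ·S⁻¹ = [51/98 57/98; -40/441 73/294]
x' = x̄ + K·y = [58/49, 211/882]
P' = (I − K·H)·P̄ = [219/49 95/98; 95/98 365/882]

x' = [58/49, 211/882]
P' = [219/49 95/98; 95/98 365/882]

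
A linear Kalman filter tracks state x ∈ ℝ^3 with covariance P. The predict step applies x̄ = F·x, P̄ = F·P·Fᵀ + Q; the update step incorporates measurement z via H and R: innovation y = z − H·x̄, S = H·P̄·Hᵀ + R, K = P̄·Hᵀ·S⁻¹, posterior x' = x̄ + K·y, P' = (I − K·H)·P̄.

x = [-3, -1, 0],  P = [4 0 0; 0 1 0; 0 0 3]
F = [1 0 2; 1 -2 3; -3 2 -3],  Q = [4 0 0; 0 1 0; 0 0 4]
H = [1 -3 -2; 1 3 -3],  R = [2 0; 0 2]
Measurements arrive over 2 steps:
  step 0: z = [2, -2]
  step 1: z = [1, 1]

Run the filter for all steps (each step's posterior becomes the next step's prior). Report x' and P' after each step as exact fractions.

step 0: x̄ = F·x = [-3, -1, 7]
step 0: P̄ = F·P·Fᵀ + Q = [20 22 -30; 22 36 -43; -30 -43 71]
step 0: y = z − H·x̄ = [16, 25]
step 0: S = H·P̄·Hᵀ + R = [102 143; 143 2071]
step 0: K = P̄·Hᵀ·S⁻¹ = [3826/190793 15950/190793; -37037/190793 26418/190793; -35857/190793 -31795/190793]
step 0: x' = x̄ + K·y = [-112413/190793, -122935/190793, -33036/190793]
step 0: P' = (I − K·H)·P̄ = [955096/190793 66396/190793 374128/190793; 66396/190793 26286/190793 30806/190793; 374128/190793 30806/190793 176712/190793]
step 1: x̄ = F·x = [-178485/190793, 34349/190793, 190477/190793]
step 1: P̄ = F·P·Fᵀ + Q = [3921628/190793 3629992/190793 -7036696/190793; 3629992/190793 4450953/190793 -8149536/190793; -7036696/190793 -8149536/190793 16622468/190793]
step 1: y = z − H·x̄ = [853279/190793, 837662/190793]
step 1: S = H·P̄·Hᵀ + R = [19424063/190793 74332731/190793; 74332731/190793 404655779/190793]
step 1: K = P̄·Hᵀ·S⁻¹ = [24412422/278110123 222240706/3059211353; -99730679/556220246 827965367/6118422706; -42854119/278110123 -528436855/3059211353]
step 1: x' = x̄ + K·y = [-685161755/3059211353, -169619471/6118422706, -1374126880/3059211353]
step 1: P' = (I − K·H)·P̄ = [11037417788/3059211353 687677384/3059211353 4218656176/3059211353; 687677384/3059211353 375648035/3059211353 328885374/3059211353; 4218656176/3059211353 328885374/3059211353 2087395336/3059211353]

step 0: x' = [-112413/190793, -122935/190793, -33036/190793], P' = [955096/190793 66396/190793 374128/190793; 66396/190793 26286/190793 30806/190793; 374128/190793 30806/190793 176712/190793]
step 1: x' = [-685161755/3059211353, -169619471/6118422706, -1374126880/3059211353], P' = [11037417788/3059211353 687677384/3059211353 4218656176/3059211353; 687677384/3059211353 375648035/3059211353 328885374/3059211353; 4218656176/3059211353 328885374/3059211353 2087395336/3059211353]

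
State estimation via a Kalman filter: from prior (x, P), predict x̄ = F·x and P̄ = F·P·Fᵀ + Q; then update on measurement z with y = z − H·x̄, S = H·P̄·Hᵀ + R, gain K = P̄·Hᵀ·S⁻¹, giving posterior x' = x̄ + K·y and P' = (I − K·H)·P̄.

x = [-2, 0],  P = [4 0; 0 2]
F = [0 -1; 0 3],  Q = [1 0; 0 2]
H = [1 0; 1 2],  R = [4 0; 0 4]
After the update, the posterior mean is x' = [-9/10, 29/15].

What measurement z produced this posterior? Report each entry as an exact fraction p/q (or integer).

z = [-2, 3]

x̄ = F·x = [0, 0]
P̄ = F·P·Fᵀ + Q = [3 -6; -6 20]
S = H·P̄·Hᵀ + R = [7 -9; -9 63]
K = P̄·Hᵀ·S⁻¹ = [3/10 -1/10; -1/5 23/45]
x' − x̄ = [-9/10, 29/15] = K·y
y = (KᵀK)⁻¹·Kᵀ·(x' − x̄) = [-2, 3]
z = y + H·x̄ = [-2, 3] + [0, 0] = [-2, 3]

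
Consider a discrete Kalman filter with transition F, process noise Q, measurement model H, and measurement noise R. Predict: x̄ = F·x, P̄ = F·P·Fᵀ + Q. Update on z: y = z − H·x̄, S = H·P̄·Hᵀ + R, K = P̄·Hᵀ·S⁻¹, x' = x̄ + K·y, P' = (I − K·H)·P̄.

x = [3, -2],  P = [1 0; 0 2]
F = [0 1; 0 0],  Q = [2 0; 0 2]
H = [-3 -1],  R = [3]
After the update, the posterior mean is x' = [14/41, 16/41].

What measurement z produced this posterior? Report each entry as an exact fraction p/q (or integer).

x̄ = F·x = [-2, 0]
P̄ = F·P·Fᵀ + Q = [4 0; 0 2]
S = H·P̄·Hᵀ + R = [41]
K = P̄·Hᵀ·S⁻¹ = [-12/41; -2/41]
x' − x̄ = [96/41, 16/41] = K·y
y = (KᵀK)⁻¹·Kᵀ·(x' − x̄) = [-8]
z = y + H·x̄ = [-8] + [6] = [-2]

z = [-2]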